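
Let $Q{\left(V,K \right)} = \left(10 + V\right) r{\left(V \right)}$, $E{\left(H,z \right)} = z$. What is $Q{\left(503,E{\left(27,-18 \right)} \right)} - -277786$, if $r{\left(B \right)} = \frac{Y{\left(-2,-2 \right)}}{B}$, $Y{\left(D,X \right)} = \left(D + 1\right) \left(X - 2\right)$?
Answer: $\frac{139728410}{503} \approx 2.7779 \cdot 10^{5}$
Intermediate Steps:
$Y{\left(D,X \right)} = \left(1 + D\right) \left(-2 + X\right)$
$r{\left(B \right)} = \frac{4}{B}$ ($r{\left(B \right)} = \frac{-2 - 2 - -4 - -4}{B} = \frac{-2 - 2 + 4 + 4}{B} = \frac{4}{B}$)
$Q{\left(V,K \right)} = \frac{4 \left(10 + V\right)}{V}$ ($Q{\left(V,K \right)} = \left(10 + V\right) \frac{4}{V} = \frac{4 \left(10 + V\right)}{V}$)
$Q{\left(503,E{\left(27,-18 \right)} \right)} - -277786 = \left(4 + \frac{40}{503}\right) - -277786 = \left(4 + 40 \cdot \frac{1}{503}\right) + 277786 = \left(4 + \frac{40}{503}\right) + 277786 = \frac{2052}{503} + 277786 = \frac{139728410}{503}$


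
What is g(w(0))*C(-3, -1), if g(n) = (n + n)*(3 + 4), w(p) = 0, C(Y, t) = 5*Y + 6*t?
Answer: 0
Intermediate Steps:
g(n) = 14*n (g(n) = (2*n)*7 = 14*n)
g(w(0))*C(-3, -1) = (14*0)*(5*(-3) + 6*(-1)) = 0*(-15 - 6) = 0*(-21) = 0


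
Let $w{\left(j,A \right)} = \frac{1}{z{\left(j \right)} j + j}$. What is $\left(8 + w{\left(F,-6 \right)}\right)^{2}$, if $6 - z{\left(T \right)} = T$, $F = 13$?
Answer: $\frac{388129}{6084} \approx 63.795$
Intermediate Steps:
$z{\left(T \right)} = 6 - T$
$w{\left(j,A \right)} = \frac{1}{j + j \left(6 - j\right)}$ ($w{\left(j,A \right)} = \frac{1}{\left(6 - j\right) j + j} = \frac{1}{j \left(6 - j\right) + j} = \frac{1}{j + j \left(6 - j\right)}$)
$\left(8 + w{\left(F,-6 \right)}\right)^{2} = \left(8 - \frac{1}{13 \left(-7 + 13\right)}\right)^{2} = \left(8 - \frac{1}{13 \cdot 6}\right)^{2} = \left(8 - \frac{1}{13} \cdot \frac{1}{6}\right)^{2} = \left(8 - \frac{1}{78}\right)^{2} = \left(\frac{623}{78}\right)^{2} = \frac{388129}{6084}$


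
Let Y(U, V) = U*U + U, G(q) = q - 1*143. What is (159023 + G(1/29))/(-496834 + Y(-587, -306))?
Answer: -4607521/4432708 ≈ -1.0394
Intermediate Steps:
G(q) = -143 + q (G(q) = q - 143 = -143 + q)
Y(U, V) = U + U**2 (Y(U, V) = U**2 + U = U + U**2)
(159023 + G(1/29))/(-496834 + Y(-587, -306)) = (159023 + (-143 + 1/29))/(-496834 - 587*(1 - 587)) = (159023 + (-143 + 1/29))/(-496834 - 587*(-586)) = (159023 - 4146/29)/(-496834 + 343982) = (4607521/29)/(-152852) = (4607521/29)*(-1/152852) = -4607521/4432708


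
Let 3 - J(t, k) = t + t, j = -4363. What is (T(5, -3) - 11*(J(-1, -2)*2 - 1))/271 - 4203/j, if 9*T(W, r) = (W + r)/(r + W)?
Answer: 6368047/10641357 ≈ 0.59842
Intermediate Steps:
T(W, r) = ⅑ (T(W, r) = ((W + r)/(r + W))/9 = ((W + r)/(W + r))/9 = (⅑)*1 = ⅑)
J(t, k) = 3 - 2*t (J(t, k) = 3 - (t + t) = 3 - 2*t)
(T(5, -3) - 11*(J(-1, -2)*2 - 1))/271 - 4203/j = (⅑ - 11*((3 - 2*(-1))*2 - 1))/271 - 4203/(-4363) = (⅑ - 11*((3 + 2)*2 - 1))*(1/271) - 4203*(-1/4363) = (⅑ - 11*(5*2 - 1))*(1/271) + 4203/4363 = (⅑ - 11*(10 - 1))*(1/271) + 4203/4363 = (⅑ - 11*9)*(1/271) + 4203/4363 = (⅑ - 99)*(1/271) + 4203/4363 = -890/9*1/271 + 4203/4363 = -890/2439 + 4203/4363 = 6368047/10641357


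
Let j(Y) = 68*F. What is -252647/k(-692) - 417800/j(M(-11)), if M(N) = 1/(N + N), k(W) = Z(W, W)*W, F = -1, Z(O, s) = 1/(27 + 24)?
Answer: 291324349/11764 ≈ 24764.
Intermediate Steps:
Z(O, s) = 1/51
k(W) = W/51
M(N) = 1/(2*N)
j(Y) = -68 (j(Y) = 68*(-1) = -68)
-252647/k(-692) - 417800/j(M(-11)) = -252647/((1/51)*(-692)) - 417800/(-68) = -252647/(-692/51) - 417800*(-1/68) = -252647*(-51/692) + 104450/17 = 12884997/692 + 104450/17 = 291324349/11764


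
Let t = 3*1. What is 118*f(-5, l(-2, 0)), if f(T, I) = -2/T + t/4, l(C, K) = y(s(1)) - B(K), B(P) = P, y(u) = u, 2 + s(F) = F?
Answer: 1357/10 ≈ 135.70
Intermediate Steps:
s(F) = -2 + F
t = 3
l(C, K) = -1 - K (l(C, K) = (-2 + 1) - K = -1 - K)
f(T, I) = ¾ - 2/T (f(T, I) = -2/T + 3/4 = -2/T + 3*(¼) = -2/T + ¾ = ¾ - 2/T)
118*f(-5, l(-2, 0)) = 118*(¾ - 2/(-5)) = 118*(¾ - 2*(-⅕)) = 118*(¾ + ⅖) = 118*(23/20) = 1357/10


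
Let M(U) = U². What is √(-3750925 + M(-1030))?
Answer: 5*I*√107601 ≈ 1640.1*I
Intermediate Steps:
√(-3750925 + M(-1030)) = √(-3750925 + (-1030)²) = √(-3750925 + 1060900) = √(-2690025) = 5*I*√107601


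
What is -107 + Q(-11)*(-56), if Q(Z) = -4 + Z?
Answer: 733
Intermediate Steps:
-107 + Q(-11)*(-56) = -107 + (-4 - 11)*(-56) = -107 - 15*(-56) = -107 + 840 = 733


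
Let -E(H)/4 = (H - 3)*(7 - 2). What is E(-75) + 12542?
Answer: 14102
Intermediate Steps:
E(H) = 60 - 20*H (E(H) = -4*(H - 3)*(7 - 2) = -4*(-3 + H)*5 = -4*(-15 + 5*H) = 60 - 20*H)
E(-75) + 12542 = (60 - 20*(-75)) + 12542 = (60 + 1500) + 12542 = 1560 + 12542 = 14102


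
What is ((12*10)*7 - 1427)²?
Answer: 344569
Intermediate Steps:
((12*10)*7 - 1427)² = (120*7 - 1427)² = (840 - 1427)² = (-587)² = 344569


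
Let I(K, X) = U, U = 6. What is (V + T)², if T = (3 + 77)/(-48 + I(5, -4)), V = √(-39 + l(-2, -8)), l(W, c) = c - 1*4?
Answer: (-40 + 21*I*√51)²/441 ≈ -47.372 - 27.205*I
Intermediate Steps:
l(W, c) = -4 + c (l(W, c) = c - 4 = -4 + c)
I(K, X) = 6
V = I*√51 (V = √(-39 + (-4 - 8)) = √(-39 - 12) = √(-51) = I*√51 ≈ 7.1414*I)
T = -40/21 (T = (3 + 77)/(-48 + 6) = 80/(-42) = 80*(-1/42) = -40/21 ≈ -1.9048)
(V + T)² = (I*√51 - 40/21)² = (-40/21 + I*√51)²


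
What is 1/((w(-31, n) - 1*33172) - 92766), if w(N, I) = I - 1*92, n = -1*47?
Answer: -1/126077 ≈ -7.9317e-6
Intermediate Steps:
n = -47
w(N, I) = -92 + I (w(N, I) = I - 92 = -92 + I)
1/((w(-31, n) - 1*33172) - 92766) = 1/(((-92 - 47) - 1*33172) - 92766) = 1/((-139 - 33172) - 92766) = 1/(-33311 - 92766) = 1/(-126077) = -1/126077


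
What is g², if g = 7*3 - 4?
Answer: 289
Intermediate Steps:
g = 17 (g = 21 - 4 = 17)
g² = 17² = 289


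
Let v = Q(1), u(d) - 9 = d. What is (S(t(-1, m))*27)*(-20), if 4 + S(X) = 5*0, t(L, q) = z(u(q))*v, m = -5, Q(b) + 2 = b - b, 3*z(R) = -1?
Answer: 2160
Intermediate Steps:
u(d) = 9 + d
z(R) = -1/3 (z(R) = (1/3)*(-1) = -1/3)
Q(b) = -2 (Q(b) = -2 + (b - b) = -2 + 0 = -2)
v = -2
t(L, q) = 2/3 (t(L, q) = -1/3*(-2) = 2/3)
S(X) = -4 (S(X) = -4 + 5*0 = -4 + 0 = -4)
(S(t(-1, m))*27)*(-20) = -4*27*(-20) = -108*(-20) = 2160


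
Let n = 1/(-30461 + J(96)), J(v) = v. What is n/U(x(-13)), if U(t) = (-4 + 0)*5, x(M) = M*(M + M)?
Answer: 1/607300 ≈ 1.6466e-6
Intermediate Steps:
x(M) = 2*M**2 (x(M) = M*(2*M) = 2*M**2)
n = -1/30365 (n = 1/(-30461 + 96) = 1/(-30365) = -1/30365 ≈ -3.2933e-5)
U(t) = -20 (U(t) = -4*5 = -20)
n/U(x(-13)) = -1/30365/(-20) = -1/30365*(-1/20) = 1/607300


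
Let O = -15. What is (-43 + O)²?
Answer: 3364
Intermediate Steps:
(-43 + O)² = (-43 - 15)² = (-58)² = 3364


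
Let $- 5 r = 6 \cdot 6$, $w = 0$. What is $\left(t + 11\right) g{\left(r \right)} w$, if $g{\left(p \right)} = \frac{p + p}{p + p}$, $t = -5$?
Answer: $0$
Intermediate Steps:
$r = - \frac{36}{5}$ ($r = - \frac{6 \cdot 6}{5} = \left(- \frac{1}{5}\right) 36 = - \frac{36}{5} \approx -7.2$)
$g{\left(p \right)} = 1$ ($g{\left(p \right)} = \frac{2 p}{2 p} = 2 p \frac{1}{2 p} = 1$)
$\left(t + 11\right) g{\left(r \right)} w = \left(-5 + 11\right) 1 \cdot 0 = 6 \cdot 1 \cdot 0 = 6 \cdot 0 = 0$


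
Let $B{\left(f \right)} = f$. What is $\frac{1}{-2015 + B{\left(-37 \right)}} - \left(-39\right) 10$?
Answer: $\frac{800279}{2052} \approx 390.0$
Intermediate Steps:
$\frac{1}{-2015 + B{\left(-37 \right)}} - \left(-39\right) 10 = \frac{1}{-2015 - 37} - \left(-39\right) 10 = \frac{1}{-2052} - -390 = - \frac{1}{2052} + 390 = \frac{800279}{2052}$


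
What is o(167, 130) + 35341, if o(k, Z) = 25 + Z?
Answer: 35496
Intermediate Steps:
o(167, 130) + 35341 = (25 + 130) + 35341 = 155 + 35341 = 35496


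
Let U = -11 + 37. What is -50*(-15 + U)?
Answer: -550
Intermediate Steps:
U = 26
-50*(-15 + U) = -50*(-15 + 26) = -50*11 = -550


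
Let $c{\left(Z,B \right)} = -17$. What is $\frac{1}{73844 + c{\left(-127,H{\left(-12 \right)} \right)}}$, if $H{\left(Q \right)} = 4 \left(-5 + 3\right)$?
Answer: $\frac{1}{73827} \approx 1.3545 \cdot 10^{-5}$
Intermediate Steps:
$H{\left(Q \right)} = -8$ ($H{\left(Q \right)} = 4 \left(-2\right) = -8$)
$\frac{1}{73844 + c{\left(-127,H{\left(-12 \right)} \right)}} = \frac{1}{73844 - 17} = \frac{1}{73827}$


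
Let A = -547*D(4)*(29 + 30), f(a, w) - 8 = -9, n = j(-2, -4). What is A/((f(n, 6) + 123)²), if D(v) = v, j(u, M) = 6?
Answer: -32273/3721 ≈ -8.6732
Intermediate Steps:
n = 6
f(a, w) = -1 (f(a, w) = 8 - 9 = -1)
A = -129092 (A = -2188*(29 + 30) = -2188*59 = -547*236 = -129092)
A/((f(n, 6) + 123)²) = -129092/(-1 + 123)² = -129092/(122²) = -129092/14884 = -129092*1/14884 = -32273/3721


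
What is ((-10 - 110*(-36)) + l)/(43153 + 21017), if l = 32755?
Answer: 2447/4278 ≈ 0.57200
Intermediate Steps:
((-10 - 110*(-36)) + l)/(43153 + 21017) = ((-10 - 110*(-36)) + 32755)/(43153 + 21017) = ((-10 + 3960) + 32755)/64170 = (3950 + 32755)*(1/64170) = 36705*(1/64170) = 2447/4278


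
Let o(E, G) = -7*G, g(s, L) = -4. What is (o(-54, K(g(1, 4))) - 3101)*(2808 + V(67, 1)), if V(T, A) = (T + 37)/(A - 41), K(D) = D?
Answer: -43104971/5 ≈ -8.6210e+6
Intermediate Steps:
V(T, A) = (37 + T)/(-41 + A)
(o(-54, K(g(1, 4))) - 3101)*(2808 + V(67, 1)) = (-7*(-4) - 3101)*(2808 + (37 + 67)/(-41 + 1)) = (28 - 3101)*(2808 + 104/(-40)) = -3073*(2808 - 1/40*104) = -3073*(2808 - 13/5) = -3073*14027/5 = -43104971/5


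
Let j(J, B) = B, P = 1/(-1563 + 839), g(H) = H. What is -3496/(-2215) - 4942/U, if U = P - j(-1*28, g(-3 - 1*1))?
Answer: -316606672/256497 ≈ -1234.3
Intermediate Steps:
P = -1/724 (P = 1/(-724) = -1/724 ≈ -0.0013812)
U = 2895/724 (U = -1/724 - (-3 - 1*1) = -1/724 - (-3 - 1) = -1/724 - 1*(-4) = -1/724 + 4 = 2895/724 ≈ 3.9986)
-3496/(-2215) - 4942/U = -3496/(-2215) - 4942/2895/724 = -3496*(-1/2215) - 4942*724/2895 = 3496/2215 - 3578008/2895 = -316606672/256497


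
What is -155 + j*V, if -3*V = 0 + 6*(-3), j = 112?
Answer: 517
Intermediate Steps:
V = 6 (V = -(0 + 6*(-3))/3 = -(0 - 18)/3 = -⅓*(-18) = 6)
-155 + j*V = -155 + 112*6 = -155 + 672 = 517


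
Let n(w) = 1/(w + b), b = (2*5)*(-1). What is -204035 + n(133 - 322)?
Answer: -40602966/199 ≈ -2.0404e+5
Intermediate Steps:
b = -10 (b = 10*(-1) = -10)
n(w) = 1/(-10 + w) (n(w) = 1/(w - 10) = 1/(-10 + w))
-204035 + n(133 - 322) = -204035 + 1/(-10 + (133 - 322)) = -204035 + 1/(-10 - 189) = -204035 + 1/(-199) = -204035 - 1/199 = -40602966/199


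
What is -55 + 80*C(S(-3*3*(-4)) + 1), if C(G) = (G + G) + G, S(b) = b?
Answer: 8825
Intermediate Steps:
C(G) = 3*G (C(G) = 2*G + G = 3*G)
-55 + 80*C(S(-3*3*(-4)) + 1) = -55 + 80*(3*(-3*3*(-4) + 1)) = -55 + 80*(3*(-9*(-4) + 1)) = -55 + 80*(3*(36 + 1)) = -55 + 80*(3*37) = -55 + 80*111 = -55 + 8880 = 8825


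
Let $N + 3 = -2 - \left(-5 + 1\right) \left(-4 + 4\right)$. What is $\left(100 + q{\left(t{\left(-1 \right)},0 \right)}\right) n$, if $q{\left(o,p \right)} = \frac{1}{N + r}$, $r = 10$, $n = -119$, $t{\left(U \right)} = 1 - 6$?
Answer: $- \frac{59619}{5} \approx -11924.0$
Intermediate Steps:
$t{\left(U \right)} = -5$ ($t{\left(U \right)} = 1 - 6 = -5$)
$N = -5$ ($N = -3 - \left(2 + \left(-5 + 1\right) \left(-4 + 4\right)\right) = -3 - \left(2 - 0\right) = -3 - 2 = -5$)
$q{\left(o,p \right)} = \frac{1}{5}$ ($q{\left(o,p \right)} = \frac{1}{-5 + 10} = \frac{1}{5}$)
$\left(100 + q{\left(t{\left(-1 \right)},0 \right)}\right) n = \left(100 + \frac{1}{5}\right) \left(-119\right) = \frac{501}{5} \left(-119\right) = - \frac{59619}{5}$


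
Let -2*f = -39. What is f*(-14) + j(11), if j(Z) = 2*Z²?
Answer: -31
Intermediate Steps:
f = 39/2 (f = -½*(-39) = 39/2 ≈ 19.500)
f*(-14) + j(11) = (39/2)*(-14) + 2*11² = -273 + 2*121 = -273 + 242 = -31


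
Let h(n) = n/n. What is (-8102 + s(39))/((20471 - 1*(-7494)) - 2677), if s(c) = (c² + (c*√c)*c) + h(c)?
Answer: -1645/6322 + 1521*√39/25288 ≈ 0.11542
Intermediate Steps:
h(n) = 1
s(c) = 1 + c² + c^(5/2) (s(c) = (c² + (c*√c)*c) + 1 = (c² + c^(3/2)*c) + 1 = (c² + c^(5/2)) + 1 = 1 + c² + c^(5/2))
(-8102 + s(39))/((20471 - 1*(-7494)) - 2677) = (-8102 + (1 + 39² + 39^(5/2)))/((20471 - 1*(-7494)) - 2677) = (-8102 + (1 + 1521 + 1521*√39))/((20471 + 7494) - 2677) = (-8102 + (1522 + 1521*√39))/(27965 - 2677) = (-6580 + 1521*√39)/25288 = (-6580 + 1521*√39)*(1/25288) = -1645/6322 + 1521*√39/25288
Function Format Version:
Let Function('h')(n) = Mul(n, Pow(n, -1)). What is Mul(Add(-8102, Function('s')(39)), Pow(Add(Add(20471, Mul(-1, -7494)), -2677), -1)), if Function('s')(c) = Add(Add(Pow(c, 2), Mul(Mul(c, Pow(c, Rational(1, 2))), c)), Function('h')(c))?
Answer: Add(Rational(-1645, 6322), Mul(Rational(1521, 25288), Pow(39, Rational(1, 2)))) ≈ 0.11542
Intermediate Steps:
Function('h')(n) = 1
Function('s')(c) = Add(1, Pow(c, 2), Pow(c, Rational(5, 2))) (Function('s')(c) = Add(Add(Pow(c, 2), Mul(Mul(c, Pow(c, Rational(1, 2))), c)), 1) = Add(Add(Pow(c, 2), Mul(Pow(c, Rational(3, 2)), c)), 1) = Add(Add(Pow(c, 2), Pow(c, Rational(5, 2))), 1) = Add(1, Pow(c, 2), Pow(c, Rational(5, 2))))
Mul(Add(-8102, Function('s')(39)), Pow(Add(Add(20471, Mul(-1, -7494)), -2677), -1)) = Mul(Add(-8102, Add(1, Pow(39, 2), Pow(39, Rational(5, 2)))), Pow(Add(Add(20471, Mul(-1, -7494)), -2677), -1)) = Mul(Add(-8102, Add(1, 1521, Mul(1521, Pow(39, Rational(1, 2))))), Pow(Add(Add(20471, 7494), -2677), -1)) = Mul(Add(-8102, Add(1522, Mul(1521, Pow(39, Rational(1, 2))))), Pow(Add(27965, -2677), -1)) = Mul(Add(-6580, Mul(1521, Pow(39, Rational(1, 2)))), Pow(25288, -1)) = Mul(Add(-6580, Mul(1521, Pow(39, Rational(1, 2)))), Rational(1, 25288)) = Add(Rational(-1645, 6322), Mul(Rational(1521, 25288), Pow(39, Rational(1, 2))))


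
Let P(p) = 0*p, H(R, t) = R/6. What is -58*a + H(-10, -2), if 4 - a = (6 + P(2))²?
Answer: 5563/3 ≈ 1854.3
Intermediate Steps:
H(R, t) = R/6 (H(R, t) = R*(⅙) = R/6)
P(p) = 0
a = -32 (a = 4 - (6 + 0)² = 4 - 1*6² = 4 - 1*36 = 4 - 36 = -32)
-58*a + H(-10, -2) = -58*(-32) + (⅙)*(-10) = 1856 - 5/3 = 5563/3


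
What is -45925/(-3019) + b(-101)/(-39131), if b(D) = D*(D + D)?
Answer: 1735497537/118136489 ≈ 14.691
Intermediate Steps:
b(D) = 2*D**2 (b(D) = D*(2*D) = 2*D**2)
-45925/(-3019) + b(-101)/(-39131) = -45925/(-3019) + (2*(-101)**2)/(-39131) = -45925*(-1/3019) + (2*10201)*(-1/39131) = 45925/3019 + 20402*(-1/39131) = 45925/3019 - 20402/39131 = 1735497537/118136489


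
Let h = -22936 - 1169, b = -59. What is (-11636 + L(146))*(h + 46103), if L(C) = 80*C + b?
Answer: -329970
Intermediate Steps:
h = -24105
L(C) = -59 + 80*C (L(C) = 80*C - 59 = -59 + 80*C)
(-11636 + L(146))*(h + 46103) = (-11636 + (-59 + 80*146))*(-24105 + 46103) = (-11636 + (-59 + 11680))*21998 = (-11636 + 11621)*21998 = -15*21998 = -329970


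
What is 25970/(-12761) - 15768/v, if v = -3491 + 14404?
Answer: -69232294/19894399 ≈ -3.4800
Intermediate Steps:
v = 10913
25970/(-12761) - 15768/v = 25970/(-12761) - 15768/10913 = 25970*(-1/12761) - 15768*1/10913 = -3710/1823 - 15768/10913 = -69232294/19894399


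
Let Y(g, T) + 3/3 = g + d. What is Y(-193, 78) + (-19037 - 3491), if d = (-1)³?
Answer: -22723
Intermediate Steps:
d = -1
Y(g, T) = -2 + g (Y(g, T) = -1 + (g - 1) = -1 + (-1 + g) = -2 + g)
Y(-193, 78) + (-19037 - 3491) = (-2 - 193) + (-19037 - 3491) = -195 - 22528 = -22723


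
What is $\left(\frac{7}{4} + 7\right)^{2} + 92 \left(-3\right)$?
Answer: $- \frac{3191}{16} \approx -199.44$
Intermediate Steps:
$\left(\frac{7}{4} + 7\right)^{2} + 92 \left(-3\right) = \left(7 \cdot \frac{1}{4} + 7\right)^{2} - 276 = \left(\frac{7}{4} + 7\right)^{2} - 276 = \left(\frac{35}{4}\right)^{2} - 276 = \frac{1225}{16} - 276 = - \frac{3191}{16}$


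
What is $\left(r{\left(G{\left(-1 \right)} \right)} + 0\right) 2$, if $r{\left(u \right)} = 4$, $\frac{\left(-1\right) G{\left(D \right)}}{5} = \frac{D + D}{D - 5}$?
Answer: $8$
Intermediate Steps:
$G{\left(D \right)} = - \frac{10 D}{-5 + D}$ ($G{\left(D \right)} = - 5 \frac{D + D}{D - 5} = - 5 \frac{2 D}{-5 + D} = - \frac{10 D}{-5 + D}$)
$\left(r{\left(G{\left(-1 \right)} \right)} + 0\right) 2 = \left(4 + 0\right) 2 = 4 \cdot 2 = 8$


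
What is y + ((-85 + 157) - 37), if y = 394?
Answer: 429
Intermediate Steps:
y + ((-85 + 157) - 37) = 394 + ((-85 + 157) - 37) = 394 + (72 - 37) = 394 + 35 = 429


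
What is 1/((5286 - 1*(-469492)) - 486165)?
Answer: -1/11387 ≈ -8.7819e-5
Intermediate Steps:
1/((5286 - 1*(-469492)) - 486165) = 1/((5286 + 469492) - 486165) = 1/(474778 - 486165) = 1/(-11387) = -1/11387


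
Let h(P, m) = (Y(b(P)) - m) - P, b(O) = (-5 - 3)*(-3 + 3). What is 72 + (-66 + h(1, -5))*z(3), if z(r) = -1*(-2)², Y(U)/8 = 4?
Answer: 192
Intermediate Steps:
b(O) = 0 (b(O) = -8*0 = 0)
Y(U) = 32 (Y(U) = 8*4 = 32)
z(r) = -4 (z(r) = -1*4 = -4)
h(P, m) = 32 - P - m (h(P, m) = (32 - m) - P = 32 - P - m)
72 + (-66 + h(1, -5))*z(3) = 72 + (-66 + (32 - 1*1 - 1*(-5)))*(-4) = 72 + (-66 + (32 - 1 + 5))*(-4) = 72 + (-66 + 36)*(-4) = 72 - 30*(-4) = 72 + 120 = 192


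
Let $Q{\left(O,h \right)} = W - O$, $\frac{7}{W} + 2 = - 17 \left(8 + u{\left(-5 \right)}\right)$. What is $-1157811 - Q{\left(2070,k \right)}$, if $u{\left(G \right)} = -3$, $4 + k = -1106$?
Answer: $- \frac{100549460}{87} \approx -1.1557 \cdot 10^{6}$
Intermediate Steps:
$k = -1110$ ($k = -4 - 1106 = -1110$)
$W = - \frac{7}{87}$ ($W = \frac{7}{-2 - 17 \left(8 - 3\right)} = \frac{7}{-2 - 85} = \frac{7}{-87} = 7 \left(- \frac{1}{87}\right) = - \frac{7}{87} \approx -0.08046$)
$Q{\left(O,h \right)} = - \frac{7}{87} - O$
$-1157811 - Q{\left(2070,k \right)} = -1157811 - \left(- \frac{7}{87} - 2070\right) = -1157811 - - \frac{180097}{87} = -1157811 + \frac{180097}{87} = - \frac{100549460}{87}$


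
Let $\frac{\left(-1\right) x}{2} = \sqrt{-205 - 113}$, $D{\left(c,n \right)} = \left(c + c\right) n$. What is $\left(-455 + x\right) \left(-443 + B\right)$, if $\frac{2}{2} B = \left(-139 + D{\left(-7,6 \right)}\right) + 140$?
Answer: $239330 + 1052 i \sqrt{318} \approx 2.3933 \cdot 10^{5} + 18760.0 i$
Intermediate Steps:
$D{\left(c,n \right)} = 2 c n$
$B = -83$ ($B = \left(-139 + 2 \left(-7\right) 6\right) + 140 = \left(-139 - 84\right) + 140 = -223 + 140 = -83$)
$x = - 2 i \sqrt{318}$ ($x = - 2 \sqrt{-205 - 113} = - 2 \sqrt{-318} = - 2 i \sqrt{318} \approx - 35.665 i$)
$\left(-455 + x\right) \left(-443 + B\right) = \left(-455 - 2 i \sqrt{318}\right) \left(-443 - 83\right) = \left(-455 - 2 i \sqrt{318}\right) \left(-526\right) = 239330 + 1052 i \sqrt{318}$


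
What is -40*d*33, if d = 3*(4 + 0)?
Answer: -15840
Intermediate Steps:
d = 12 (d = 3*4 = 12)
-40*d*33 = -40*12*33 = -480*33 = -15840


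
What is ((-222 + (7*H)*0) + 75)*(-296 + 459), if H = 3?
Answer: -23961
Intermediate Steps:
((-222 + (7*H)*0) + 75)*(-296 + 459) = ((-222 + (7*3)*0) + 75)*(-296 + 459) = ((-222 + 21*0) + 75)*163 = ((-222 + 0) + 75)*163 = (-222 + 75)*163 = -147*163 = -23961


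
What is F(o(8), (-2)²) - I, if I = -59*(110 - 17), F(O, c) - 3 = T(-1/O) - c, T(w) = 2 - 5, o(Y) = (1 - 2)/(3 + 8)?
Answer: 5483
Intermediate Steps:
o(Y) = -1/11
T(w) = -3
F(O, c) = -c (F(O, c) = 3 + (-3 - c) = -c)
I = -5487 (I = -59*93 = -5487)
F(o(8), (-2)²) - I = -1*(-2)² - 1*(-5487) = -1*4 + 5487 = -4 + 5487 = 5483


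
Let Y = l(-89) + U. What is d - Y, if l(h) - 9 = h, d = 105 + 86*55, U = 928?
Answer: 3987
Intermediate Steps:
d = 4835 (d = 105 + 4730 = 4835)
l(h) = 9 + h
Y = 848 (Y = (9 - 89) + 928 = -80 + 928 = 848)
d - Y = 4835 - 1*848 = 4835 - 848 = 3987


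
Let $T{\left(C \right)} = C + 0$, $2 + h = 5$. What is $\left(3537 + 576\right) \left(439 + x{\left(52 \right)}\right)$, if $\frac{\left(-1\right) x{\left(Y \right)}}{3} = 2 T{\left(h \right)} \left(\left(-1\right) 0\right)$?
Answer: $1805607$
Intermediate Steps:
$h = 3$ ($h = -2 + 5 = 3$)
$T{\left(C \right)} = C$
$x{\left(Y \right)} = 0$ ($x{\left(Y \right)} = - 3 \cdot 2 \cdot 3 \left(\left(-1\right) 0\right) = - 3 \cdot 6 \cdot 0 = \left(-3\right) 0 = 0$)
$\left(3537 + 576\right) \left(439 + x{\left(52 \right)}\right) = \left(3537 + 576\right) \left(439 + 0\right) = 4113 \cdot 439 = 1805607$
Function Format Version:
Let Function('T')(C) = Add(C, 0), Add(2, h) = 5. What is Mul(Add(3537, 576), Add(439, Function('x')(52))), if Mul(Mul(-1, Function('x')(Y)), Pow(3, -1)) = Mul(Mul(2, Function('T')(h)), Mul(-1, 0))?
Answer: 1805607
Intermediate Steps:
h = 3 (h = Add(-2, 5) = 3)
Function('T')(C) = C
Function('x')(Y) = 0 (Function('x')(Y) = Mul(-3, Mul(Mul(2, 3), Mul(-1, 0))) = Mul(-3, Mul(6, 0)) = Mul(-3, 0) = 0)
Mul(Add(3537, 576), Add(439, Function('x')(52))) = Mul(Add(3537, 576), Add(439, 0)) = Mul(4113, 439) = 1805607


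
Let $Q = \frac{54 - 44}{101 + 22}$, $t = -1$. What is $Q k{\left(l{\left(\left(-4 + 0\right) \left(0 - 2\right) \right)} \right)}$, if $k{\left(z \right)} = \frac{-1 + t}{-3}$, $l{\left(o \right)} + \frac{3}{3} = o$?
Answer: $\frac{20}{369} \approx 0.054201$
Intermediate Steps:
$l{\left(o \right)} = -1 + o$
$k{\left(z \right)} = \frac{2}{3}$ ($k{\left(z \right)} = \frac{-1 - 1}{-3} = \left(-2\right) \left(- \frac{1}{3}\right) = \frac{2}{3}$)
$Q = \frac{10}{123} \approx 0.081301$
$Q k{\left(l{\left(\left(-4 + 0\right) \left(0 - 2\right) \right)} \right)} = \frac{10}{123} \cdot \frac{2}{3} = \frac{20}{369}$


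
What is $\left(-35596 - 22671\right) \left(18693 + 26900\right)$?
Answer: $-2656567331$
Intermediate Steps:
$\left(-35596 - 22671\right) \left(18693 + 26900\right) = \left(-35596 - 22671\right) 45593 = \left(-58267\right) 45593 = -2656567331$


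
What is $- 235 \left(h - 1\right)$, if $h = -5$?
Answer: $1410$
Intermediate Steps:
$- 235 \left(h - 1\right) = - 235 \left(-5 - 1\right) = \left(-235\right) \left(-6\right) = 1410$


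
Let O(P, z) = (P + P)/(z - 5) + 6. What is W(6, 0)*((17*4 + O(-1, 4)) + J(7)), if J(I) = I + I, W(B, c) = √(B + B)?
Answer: 180*√3 ≈ 311.77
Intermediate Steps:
W(B, c) = √2*√B (W(B, c) = √(2*B) = √2*√B)
J(I) = 2*I
O(P, z) = 6 + 2*P/(-5 + z) (O(P, z) = (2*P)/(-5 + z) + 6 = 2*P/(-5 + z) + 6 = 6 + 2*P/(-5 + z))
W(6, 0)*((17*4 + O(-1, 4)) + J(7)) = (√2*√6)*((17*4 + 2*(-15 - 1 + 3*4)/(-5 + 4)) + 2*7) = (2*√3)*((68 + 2*(-15 - 1 + 12)/(-1)) + 14) = (2*√3)*((68 + 2*(-1)*(-4)) + 14) = (2*√3)*((68 + 8) + 14) = (2*√3)*(76 + 14) = (2*√3)*90 = 180*√3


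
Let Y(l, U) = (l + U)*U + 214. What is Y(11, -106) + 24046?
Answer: 34330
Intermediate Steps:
Y(l, U) = 214 + U*(U + l) (Y(l, U) = (U + l)*U + 214 = U*(U + l) + 214 = 214 + U*(U + l))
Y(11, -106) + 24046 = (214 + (-106)² - 106*11) + 24046 = (214 + 11236 - 1166) + 24046 = 10284 + 24046 = 34330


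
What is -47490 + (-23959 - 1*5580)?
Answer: -77029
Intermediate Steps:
-47490 + (-23959 - 1*5580) = -47490 + (-23959 - 5580) = -47490 - 29539 = -77029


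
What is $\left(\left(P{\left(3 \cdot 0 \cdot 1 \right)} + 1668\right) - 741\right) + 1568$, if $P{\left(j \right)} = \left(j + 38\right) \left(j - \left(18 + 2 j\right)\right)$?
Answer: $1811$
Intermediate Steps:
$P{\left(j \right)} = \left(-18 - j\right) \left(38 + j\right)$ ($P{\left(j \right)} = \left(38 + j\right) \left(j - \left(18 + 2 j\right)\right) = \left(38 + j\right) \left(-18 - j\right) = \left(-18 - j\right) \left(38 + j\right)$)
$\left(\left(P{\left(3 \cdot 0 \cdot 1 \right)} + 1668\right) - 741\right) + 1568 = \left(\left(\left(-684 - \left(3 \cdot 0 \cdot 1\right)^{2} - 56 \cdot 3 \cdot 0 \cdot 1\right) + 1668\right) - 741\right) + 1568 = \left(\left(\left(-684 - \left(0 \cdot 1\right)^{2} - 56 \cdot 0 \cdot 1\right) + 1668\right) - 741\right) + 1568 = \left(\left(\left(-684 - 0^{2} - 0\right) + 1668\right) - 741\right) + 1568 = \left(\left(\left(-684 - 0 + 0\right) + 1668\right) - 741\right) + 1568 = \left(\left(\left(-684 + 0 + 0\right) + 1668\right) - 741\right) + 1568 = \left(\left(-684 + 1668\right) - 741\right) + 1568 = \left(984 - 741\right) + 1568 = 243 + 1568 = 1811$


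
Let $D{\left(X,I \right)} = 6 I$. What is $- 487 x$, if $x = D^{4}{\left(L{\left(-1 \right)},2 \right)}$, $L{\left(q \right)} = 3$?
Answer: $-10098432$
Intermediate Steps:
$x = 20736$ ($x = \left(6 \cdot 2\right)^{4} = 12^{4} = 20736$)
$- 487 x = \left(-487\right) 20736 = -10098432$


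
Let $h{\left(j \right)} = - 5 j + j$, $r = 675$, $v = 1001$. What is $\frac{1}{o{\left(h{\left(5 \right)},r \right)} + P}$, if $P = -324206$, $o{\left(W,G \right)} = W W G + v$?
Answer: $- \frac{1}{53205} \approx -1.8795 \cdot 10^{-5}$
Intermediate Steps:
$h{\left(j \right)} = - 4 j$
$o{\left(W,G \right)} = 1001 + G W^{2}$ ($o{\left(W,G \right)} = W W G + 1001 = W^{2} G + 1001 = G W^{2} + 1001 = 1001 + G W^{2}$)
$\frac{1}{o{\left(h{\left(5 \right)},r \right)} + P} = \frac{1}{\left(1001 + 675 \left(\left(-4\right) 5\right)^{2}\right) - 324206} = \frac{1}{\left(1001 + 675 \left(-20\right)^{2}\right) - 324206} = \frac{1}{\left(1001 + 675 \cdot 400\right) - 324206} = \frac{1}{\left(1001 + 270000\right) - 324206} = \frac{1}{271001 - 324206} = \frac{1}{-53205} = - \frac{1}{53205}$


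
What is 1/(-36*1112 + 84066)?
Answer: 1/44034 ≈ 2.2710e-5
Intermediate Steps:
1/(-36*1112 + 84066) = 1/(-40032 + 84066) = 1/44034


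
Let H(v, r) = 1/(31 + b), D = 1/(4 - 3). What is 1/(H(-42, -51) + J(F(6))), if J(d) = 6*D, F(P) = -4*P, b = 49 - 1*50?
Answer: 30/181 ≈ 0.16575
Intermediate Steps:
D = 1 (D = 1/1 = 1)
b = -1 (b = 49 - 50 = -1)
J(d) = 6 (J(d) = 6*1 = 6)
H(v, r) = 1/30 (H(v, r) = 1/(31 - 1) = 1/30)
1/(H(-42, -51) + J(F(6))) = 1/(1/30 + 6) = 1/(181/30) = 30/181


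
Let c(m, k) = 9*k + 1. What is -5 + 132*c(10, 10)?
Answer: 12007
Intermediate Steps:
c(m, k) = 1 + 9*k
-5 + 132*c(10, 10) = -5 + 132*(1 + 9*10) = -5 + 132*(1 + 90) = -5 + 132*91 = -5 + 12012 = 12007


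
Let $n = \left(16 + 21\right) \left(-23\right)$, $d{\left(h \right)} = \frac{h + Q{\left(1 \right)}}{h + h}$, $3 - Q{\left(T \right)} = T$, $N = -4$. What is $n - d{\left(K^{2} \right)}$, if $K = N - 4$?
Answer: $- \frac{54497}{64} \approx -851.52$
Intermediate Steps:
$Q{\left(T \right)} = 3 - T$
$K = -8$ ($K = -4 - 4 = -8$)
$d{\left(h \right)} = \frac{2 + h}{2 h}$ ($d{\left(h \right)} = \frac{h + \left(3 - 1\right)}{h + h} = \frac{h + \left(3 - 1\right)}{2 h} = \left(h + 2\right) \frac{1}{2 h} = \left(2 + h\right) \frac{1}{2 h} = \frac{2 + h}{2 h}$)
$n = -851$ ($n = 37 \left(-23\right) = -851$)
$n - d{\left(K^{2} \right)} = -851 - \frac{2 + \left(-8\right)^{2}}{2 \left(-8\right)^{2}} = -851 - \frac{2 + 64}{2 \cdot 64} = -851 - \frac{1}{2} \cdot \frac{1}{64} \cdot 66 = -851 - \frac{33}{64} = - \frac{54497}{64}$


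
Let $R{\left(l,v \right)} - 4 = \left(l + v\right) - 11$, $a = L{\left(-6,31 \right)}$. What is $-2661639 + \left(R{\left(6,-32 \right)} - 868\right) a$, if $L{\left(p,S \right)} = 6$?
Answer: $-2667045$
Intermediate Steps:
$a = 6$
$R{\left(l,v \right)} = -7 + l + v$ ($R{\left(l,v \right)} = 4 - \left(11 - l - v\right) = 4 + \left(-11 + l + v\right) = -7 + l + v$)
$-2661639 + \left(R{\left(6,-32 \right)} - 868\right) a = -2661639 + \left(\left(-7 + 6 - 32\right) - 868\right) 6 = -2661639 + \left(-33 - 868\right) 6 = -2661639 - 5406 = -2667045$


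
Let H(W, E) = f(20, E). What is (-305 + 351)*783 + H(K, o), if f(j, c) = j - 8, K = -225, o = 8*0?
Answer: 36030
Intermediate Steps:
o = 0
f(j, c) = -8 + j
H(W, E) = 12 (H(W, E) = -8 + 20 = 12)
(-305 + 351)*783 + H(K, o) = (-305 + 351)*783 + 12 = 46*783 + 12 = 36018 + 12 = 36030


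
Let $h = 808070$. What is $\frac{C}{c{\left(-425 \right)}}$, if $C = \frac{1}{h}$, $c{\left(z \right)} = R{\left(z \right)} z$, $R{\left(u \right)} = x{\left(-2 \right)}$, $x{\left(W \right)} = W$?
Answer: $\frac{1}{686859500} \approx 1.4559 \cdot 10^{-9}$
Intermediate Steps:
$R{\left(u \right)} = -2$
$c{\left(z \right)} = - 2 z$
$C = \frac{1}{808070} \approx 1.2375 \cdot 10^{-6}$
$\frac{C}{c{\left(-425 \right)}} = \frac{1}{808070 \left(\left(-2\right) \left(-425\right)\right)} = \frac{1}{808070 \cdot 850} = \frac{1}{808070} \cdot \frac{1}{850} = \frac{1}{686859500}$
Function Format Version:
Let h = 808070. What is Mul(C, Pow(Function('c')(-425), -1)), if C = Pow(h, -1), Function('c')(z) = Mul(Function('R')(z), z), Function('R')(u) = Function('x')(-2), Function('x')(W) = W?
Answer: Rational(1, 686859500) ≈ 1.4559e-9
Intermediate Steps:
Function('R')(u) = -2
Function('c')(z) = Mul(-2, z)
C = Rational(1, 808070) (C = Pow(808070, -1) = Rational(1, 808070) ≈ 1.2375e-6)
Mul(C, Pow(Function('c')(-425), -1)) = Mul(Rational(1, 808070), Pow(Mul(-2, -425), -1)) = Mul(Rational(1, 808070), Pow(850, -1)) = Mul(Rational(1, 808070), Rational(1, 850)) = Rational(1, 686859500)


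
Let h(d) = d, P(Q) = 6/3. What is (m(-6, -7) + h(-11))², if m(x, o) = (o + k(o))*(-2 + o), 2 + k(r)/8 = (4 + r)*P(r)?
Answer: 394384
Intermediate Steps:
P(Q) = 2 (P(Q) = 6*(⅓) = 2)
k(r) = 48 + 16*r (k(r) = -16 + 8*((4 + r)*2) = -16 + 8*(8 + 2*r) = -16 + (64 + 16*r) = 48 + 16*r)
m(x, o) = (-2 + o)*(48 + 17*o) (m(x, o) = (o + (48 + 16*o))*(-2 + o) = (48 + 17*o)*(-2 + o) = (-2 + o)*(48 + 17*o))
(m(-6, -7) + h(-11))² = ((-96 + 14*(-7) + 17*(-7)²) - 11)² = ((-96 - 98 + 17*49) - 11)² = ((-96 - 98 + 833) - 11)² = (639 - 11)² = 628² = 394384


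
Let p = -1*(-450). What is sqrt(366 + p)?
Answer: 4*sqrt(51) ≈ 28.566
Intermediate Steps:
p = 450
sqrt(366 + p) = sqrt(366 + 450) = sqrt(816) = 4*sqrt(51)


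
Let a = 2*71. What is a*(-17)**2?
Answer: 41038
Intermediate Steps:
a = 142
a*(-17)**2 = 142*(-17)**2 = 142*289 = 41038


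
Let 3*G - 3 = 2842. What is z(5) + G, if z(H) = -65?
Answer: 2650/3 ≈ 883.33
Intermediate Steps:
G = 2845/3 (G = 1 + (⅓)*2842 = 1 + 2842/3 = 2845/3 ≈ 948.33)
z(5) + G = -65 + 2845/3 = 2650/3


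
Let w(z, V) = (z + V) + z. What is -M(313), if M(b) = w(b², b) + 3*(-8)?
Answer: -196227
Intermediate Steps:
w(z, V) = V + 2*z (w(z, V) = (V + z) + z = V + 2*z)
M(b) = -24 + b + 2*b² (M(b) = (b + 2*b²) + 3*(-8) = (b + 2*b²) - 24 = -24 + b + 2*b²)
-M(313) = -(-24 + 313 + 2*313²) = -(-24 + 313 + 2*97969) = -(-24 + 313 + 195938) = -1*196227 = -196227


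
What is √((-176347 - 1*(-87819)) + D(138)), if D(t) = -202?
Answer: I*√88730 ≈ 297.88*I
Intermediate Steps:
√((-176347 - 1*(-87819)) + D(138)) = √((-176347 - 1*(-87819)) - 202) = √((-176347 + 87819) - 202) = √(-88528 - 202) = √(-88730) = I*√88730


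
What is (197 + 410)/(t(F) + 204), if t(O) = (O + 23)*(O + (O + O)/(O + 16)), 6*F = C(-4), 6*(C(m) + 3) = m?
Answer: 54477036/16921063 ≈ 3.2195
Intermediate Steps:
C(m) = -3 + m/6
F = -11/18 (F = (-3 + (⅙)*(-4))/6 = (-3 - ⅔)/6 = (⅙)*(-11/3) = -11/18 ≈ -0.61111)
t(O) = (23 + O)*(O + 2*O/(16 + O)) (t(O) = (23 + O)*(O + (2*O)/(16 + O)) = (23 + O)*(O + 2*O/(16 + O)))
(197 + 410)/(t(F) + 204) = (197 + 410)/(-11*(414 + (-11/18)² + 41*(-11/18))/(18*(16 - 11/18)) + 204) = 607/(-11*(414 + 121/324 - 451/18)/(18*277/18) + 204) = 607/(-11/18*18/277*126139/324 + 204) = 607/(-1387529/89748 + 204) = 607/(16921063/89748) = 607*(89748/16921063) = 54477036/16921063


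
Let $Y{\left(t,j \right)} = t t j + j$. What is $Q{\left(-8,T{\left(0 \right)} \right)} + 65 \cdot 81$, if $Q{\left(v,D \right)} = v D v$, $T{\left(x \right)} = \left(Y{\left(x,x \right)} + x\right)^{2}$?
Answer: $5265$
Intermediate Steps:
$Y{\left(t,j \right)} = j + j t^{2}$ ($Y{\left(t,j \right)} = t^{2} j + j = j t^{2} + j = j + j t^{2}$)
$T{\left(x \right)} = \left(x + x \left(1 + x^{2}\right)\right)^{2}$ ($T{\left(x \right)} = \left(x \left(1 + x^{2}\right) + x\right)^{2} = \left(x + x \left(1 + x^{2}\right)\right)^{2}$)
$Q{\left(v,D \right)} = D v^{2}$ ($Q{\left(v,D \right)} = D v v = D v^{2}$)
$Q{\left(-8,T{\left(0 \right)} \right)} + 65 \cdot 81 = 0^{2} \left(2 + 0^{2}\right)^{2} \left(-8\right)^{2} + 65 \cdot 81 = 0 \left(2 + 0\right)^{2} \cdot 64 + 5265 = 0 \cdot 2^{2} \cdot 64 + 5265 = 0 \cdot 4 \cdot 64 + 5265 = 0 \cdot 64 + 5265 = 0 + 5265 = 5265$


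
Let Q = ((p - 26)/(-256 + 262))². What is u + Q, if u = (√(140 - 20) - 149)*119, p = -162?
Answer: -150743/9 + 238*√30 ≈ -15446.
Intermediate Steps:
Q = 8836/9 (Q = ((-162 - 26)/(-256 + 262))² = (-188/6)² = (-188*⅙)² = (-94/3)² = 8836/9 ≈ 981.78)
u = -17731 + 238*√30 (u = (√120 - 149)*119 = (2*√30 - 149)*119 = (-149 + 2*√30)*119 = -17731 + 238*√30 ≈ -16427.)
u + Q = (-17731 + 238*√30) + 8836/9 = -150743/9 + 238*√30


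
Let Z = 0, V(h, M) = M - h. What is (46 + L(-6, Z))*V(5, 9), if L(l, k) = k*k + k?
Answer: 184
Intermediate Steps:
L(l, k) = k + k² (L(l, k) = k² + k = k + k²)
(46 + L(-6, Z))*V(5, 9) = (46 + 0*(1 + 0))*(9 - 1*5) = (46 + 0*1)*(9 - 5) = (46 + 0)*4 = 46*4 = 184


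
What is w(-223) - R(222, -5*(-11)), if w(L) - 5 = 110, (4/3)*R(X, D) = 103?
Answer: 151/4 ≈ 37.750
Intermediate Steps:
R(X, D) = 309/4 (R(X, D) = (3/4)*103 = 309/4)
w(L) = 115 (w(L) = 5 + 110 = 115)
w(-223) - R(222, -5*(-11)) = 115 - 1*309/4 = 115 - 309/4 = 151/4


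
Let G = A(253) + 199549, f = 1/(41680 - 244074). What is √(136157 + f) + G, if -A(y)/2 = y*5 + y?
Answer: 196513 + 3*√619716032321962/202394 ≈ 1.9688e+5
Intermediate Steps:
f = -1/202394 (f = 1/(-202394) = -1/202394 ≈ -4.9409e-6)
A(y) = -12*y (A(y) = -2*(y*5 + y) = -2*(5*y + y) = -12*y)
G = 196513 (G = -12*253 + 199549 = -3036 + 199549 = 196513)
√(136157 + f) + G = √(136157 - 1/202394) + 196513 = √(27557359857/202394) + 196513 = 3*√619716032321962/202394 + 196513 = 196513 + 3*√619716032321962/202394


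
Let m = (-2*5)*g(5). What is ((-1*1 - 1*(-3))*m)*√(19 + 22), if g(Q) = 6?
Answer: -120*√41 ≈ -768.38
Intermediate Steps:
m = -60 (m = -2*5*6 = -10*6 = -60)
((-1*1 - 1*(-3))*m)*√(19 + 22) = ((-1*1 - 1*(-3))*(-60))*√(19 + 22) = ((-1 + 3)*(-60))*√41 = (2*(-60))*√41 = -120*√41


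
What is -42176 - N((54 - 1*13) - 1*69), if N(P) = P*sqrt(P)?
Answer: -42176 + 56*I*sqrt(7) ≈ -42176.0 + 148.16*I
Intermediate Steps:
N(P) = P**(3/2)
-42176 - N((54 - 1*13) - 1*69) = -42176 - ((54 - 1*13) - 1*69)**(3/2) = -42176 - ((54 - 13) - 69)**(3/2) = -42176 - (41 - 69)**(3/2) = -42176 - (-28)**(3/2) = -42176 - (-56)*I*sqrt(7) = -42176 + 56*I*sqrt(7)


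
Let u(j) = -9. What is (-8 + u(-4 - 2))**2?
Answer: 289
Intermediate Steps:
(-8 + u(-4 - 2))**2 = (-8 - 9)**2 = (-17)**2 = 289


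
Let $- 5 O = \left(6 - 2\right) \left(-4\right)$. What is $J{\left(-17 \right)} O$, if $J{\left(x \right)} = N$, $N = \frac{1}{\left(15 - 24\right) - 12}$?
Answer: $- \frac{16}{105} \approx -0.15238$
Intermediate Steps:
$N = - \frac{1}{21}$ ($N = \frac{1}{\left(15 - 24\right) - 12} = \frac{1}{-9 - 12} = \frac{1}{-21} = - \frac{1}{21} \approx -0.047619$)
$J{\left(x \right)} = - \frac{1}{21}$
$O = \frac{16}{5}$ ($O = - \frac{\left(6 - 2\right) \left(-4\right)}{5} = - \frac{4 \left(-4\right)}{5} = \left(- \frac{1}{5}\right) \left(-16\right) = \frac{16}{5} \approx 3.2$)
$J{\left(-17 \right)} O = \left(- \frac{1}{21}\right) \frac{16}{5} = - \frac{16}{105}$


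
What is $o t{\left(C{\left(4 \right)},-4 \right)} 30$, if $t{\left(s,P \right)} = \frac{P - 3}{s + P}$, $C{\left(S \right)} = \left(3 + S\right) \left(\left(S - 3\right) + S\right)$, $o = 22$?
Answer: $- \frac{4620}{31} \approx -149.03$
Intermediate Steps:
$C{\left(S \right)} = \left(-3 + 2 S\right) \left(3 + S\right)$ ($C{\left(S \right)} = \left(3 + S\right) \left(\left(S - 3\right) + S\right) = \left(3 + S\right) \left(\left(-3 + S\right) + S\right) = \left(3 + S\right) \left(-3 + 2 S\right) = \left(-3 + 2 S\right) \left(3 + S\right)$)
$t{\left(s,P \right)} = \frac{-3 + P}{P + s}$
$o t{\left(C{\left(4 \right)},-4 \right)} 30 = 22 \frac{-3 - 4}{-4 + \left(-9 + 2 \cdot 4^{2} + 3 \cdot 4\right)} 30 = 22 \frac{1}{-4 + \left(-9 + 2 \cdot 16 + 12\right)} \left(-7\right) 30 = 22 \frac{1}{-4 + \left(-9 + 32 + 12\right)} \left(-7\right) 30 = 22 \frac{1}{-4 + 35} \left(-7\right) 30 = 22 \cdot \frac{1}{31} \left(-7\right) 30 = 22 \left(- \frac{7}{31}\right) 30 = \left(- \frac{154}{31}\right) 30 = - \frac{4620}{31}$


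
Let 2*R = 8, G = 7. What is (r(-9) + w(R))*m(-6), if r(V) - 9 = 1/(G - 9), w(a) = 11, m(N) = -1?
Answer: -39/2 ≈ -19.500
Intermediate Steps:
R = 4 (R = (½)*8 = 4)
r(V) = 17/2 (r(V) = 9 + 1/(7 - 9) = 9 + 1/(-2) = 9 - ½ = 17/2)
(r(-9) + w(R))*m(-6) = (17/2 + 11)*(-1) = (39/2)*(-1) = -39/2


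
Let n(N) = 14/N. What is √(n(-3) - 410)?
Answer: 2*I*√933/3 ≈ 20.363*I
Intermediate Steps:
√(n(-3) - 410) = √(14/(-3) - 410) = √(14*(-⅓) - 410) = √(-14/3 - 410) = √(-1244/3) = 2*I*√933/3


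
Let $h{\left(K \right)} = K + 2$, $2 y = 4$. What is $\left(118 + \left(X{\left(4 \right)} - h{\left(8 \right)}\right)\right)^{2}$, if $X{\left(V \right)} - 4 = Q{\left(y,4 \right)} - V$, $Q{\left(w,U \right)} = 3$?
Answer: $12321$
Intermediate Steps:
$y = 2$ ($y = \frac{1}{2} \cdot 4 = 2$)
$X{\left(V \right)} = 7 - V$ ($X{\left(V \right)} = 4 - \left(-3 + V\right) = 7 - V$)
$h{\left(K \right)} = 2 + K$
$\left(118 + \left(X{\left(4 \right)} - h{\left(8 \right)}\right)\right)^{2} = \left(118 + \left(\left(7 - 4\right) - \left(2 + 8\right)\right)\right)^{2} = \left(118 + \left(\left(7 - 4\right) - 10\right)\right)^{2} = \left(118 + \left(3 - 10\right)\right)^{2} = \left(118 - 7\right)^{2} = 111^{2} = 12321$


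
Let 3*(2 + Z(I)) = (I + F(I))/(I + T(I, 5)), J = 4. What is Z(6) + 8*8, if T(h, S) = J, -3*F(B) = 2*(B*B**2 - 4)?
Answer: 2587/45 ≈ 57.489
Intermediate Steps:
F(B) = 8/3 - 2*B**3/3 (F(B) = -2*(B*B**2 - 4)/3 = -2*(B**3 - 4)/3 = -2*(-4 + B**3)/3 = -(-8 + 2*B**3)/3 = 8/3 - 2*B**3/3)
T(h, S) = 4
Z(I) = -2 + (8/3 + I - 2*I**3/3)/(3*(4 + I)) (Z(I) = -2 + ((I + (8/3 - 2*I**3/3))/(I + 4))/3 = -2 + ((8/3 + I - 2*I**3/3)/(4 + I))/3 = -2 + (8/3 + I - 2*I**3/3)/(3*(4 + I)))
Z(6) + 8*8 = (-64 - 15*6 - 2*6**3)/(9*(4 + 6)) + 8*8 = (1/9)*(-64 - 90 - 2*216)/10 + 64 = (1/9)*(1/10)*(-64 - 90 - 432) + 64 = (1/9)*(1/10)*(-586) + 64 = -293/45 + 64 = 2587/45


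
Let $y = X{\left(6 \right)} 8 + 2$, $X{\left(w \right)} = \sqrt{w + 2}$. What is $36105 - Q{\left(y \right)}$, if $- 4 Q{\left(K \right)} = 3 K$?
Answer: $\frac{72213}{2} + 12 \sqrt{2} \approx 36124.0$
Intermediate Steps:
$X{\left(w \right)} = \sqrt{2 + w}$
$y = 2 + 16 \sqrt{2}$ ($y = \sqrt{2 + 6} \cdot 8 + 2 = \sqrt{8} \cdot 8 + 2 = 2 \sqrt{2} \cdot 8 + 2 = 16 \sqrt{2} + 2 = 2 + 16 \sqrt{2} \approx 24.627$)
$Q{\left(K \right)} = - \frac{3 K}{4}$
$36105 - Q{\left(y \right)} = 36105 - - \frac{3 \left(2 + 16 \sqrt{2}\right)}{4} = 36105 - \left(- \frac{3}{2} - 12 \sqrt{2}\right) = 36105 + \left(\frac{3}{2} + 12 \sqrt{2}\right) = \frac{72213}{2} + 12 \sqrt{2}$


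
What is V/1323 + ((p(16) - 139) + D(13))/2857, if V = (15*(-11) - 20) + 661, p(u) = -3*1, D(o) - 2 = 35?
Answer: 174431/539973 ≈ 0.32304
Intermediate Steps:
D(o) = 37 (D(o) = 2 + 35 = 37)
p(u) = -3
V = 476 (V = (-165 - 20) + 661 = -185 + 661 = 476)
V/1323 + ((p(16) - 139) + D(13))/2857 = 476/1323 + ((-3 - 139) + 37)/2857 = 476*(1/1323) + (-142 + 37)*(1/2857) = 68/189 - 105*1/2857 = 68/189 - 105/2857 = 174431/539973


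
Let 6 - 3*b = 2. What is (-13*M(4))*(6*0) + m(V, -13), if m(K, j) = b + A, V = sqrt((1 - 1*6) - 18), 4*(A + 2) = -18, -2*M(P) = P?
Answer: -31/6 ≈ -5.1667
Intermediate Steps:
M(P) = -P/2
b = 4/3 (b = 2 - 1/3*2 = 2 - 2/3 = 4/3 ≈ 1.3333)
A = -13/2 (A = -2 + (1/4)*(-18) = -2 - 9/2 = -13/2 ≈ -6.5000)
V = I*sqrt(23) (V = sqrt((1 - 6) - 18) = sqrt(-5 - 18) = sqrt(-23) = I*sqrt(23) ≈ 4.7958*I)
m(K, j) = -31/6 (m(K, j) = 4/3 - 13/2 = -31/6)
(-13*M(4))*(6*0) + m(V, -13) = (-(-13)*4/2)*(6*0) - 31/6 = -13*(-2)*0 - 31/6 = 26*0 - 31/6 = 0 - 31/6 = -31/6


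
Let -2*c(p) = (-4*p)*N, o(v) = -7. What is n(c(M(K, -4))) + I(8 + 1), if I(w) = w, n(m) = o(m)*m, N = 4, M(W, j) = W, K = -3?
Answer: 177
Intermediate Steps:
c(p) = 8*p (c(p) = -(-4*p)*4/2 = -(-8)*p = 8*p)
n(m) = -7*m
n(c(M(K, -4))) + I(8 + 1) = -56*(-3) + (8 + 1) = -7*(-24) + 9 = 168 + 9 = 177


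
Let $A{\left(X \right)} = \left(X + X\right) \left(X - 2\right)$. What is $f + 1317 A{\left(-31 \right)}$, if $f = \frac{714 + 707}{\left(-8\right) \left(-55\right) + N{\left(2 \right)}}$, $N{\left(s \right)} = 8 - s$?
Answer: $\frac{1201784993}{446} \approx 2.6946 \cdot 10^{6}$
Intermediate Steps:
$A{\left(X \right)} = 2 X \left(-2 + X\right)$
$f = \frac{1421}{446}$ ($f = \frac{714 + 707}{\left(-8\right) \left(-55\right) + \left(8 - 2\right)} = \frac{1421}{440 + \left(8 - 2\right)} = \frac{1421}{440 + 6} = \frac{1421}{446} \approx 3.1861$)
$f + 1317 A{\left(-31 \right)} = \frac{1421}{446} + 1317 \cdot 2 \left(-31\right) \left(-2 - 31\right) = \frac{1421}{446} + 1317 \cdot 2 \left(-31\right) \left(-33\right) = \frac{1421}{446} + 1317 \cdot 2046 = \frac{1421}{446} + 2694582 = \frac{1201784993}{446}$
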